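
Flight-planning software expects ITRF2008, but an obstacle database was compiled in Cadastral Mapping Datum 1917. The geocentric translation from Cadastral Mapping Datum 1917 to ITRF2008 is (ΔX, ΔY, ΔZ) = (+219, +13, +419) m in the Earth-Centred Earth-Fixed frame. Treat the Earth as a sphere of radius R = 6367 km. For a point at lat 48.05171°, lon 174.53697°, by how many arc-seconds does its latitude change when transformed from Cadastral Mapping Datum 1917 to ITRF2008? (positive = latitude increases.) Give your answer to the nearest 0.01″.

sin φ = 0.743748, cos φ = 0.668460, sin λ = 0.095203, cos λ = -0.995458.
North component: ΔN = −sin φ cos λ·ΔX − sin φ sin λ·ΔY + cos φ·ΔZ = −(0.743748)(-0.995458)(219) − (0.743748)(0.095203)(13) + (0.668460)(419) = 441.31 m.
1° of latitude spans πR/180 = 111125 m, so Δφ = 441.31 / 111125 × 3600 = 14.296″.

Δφ = 14.30″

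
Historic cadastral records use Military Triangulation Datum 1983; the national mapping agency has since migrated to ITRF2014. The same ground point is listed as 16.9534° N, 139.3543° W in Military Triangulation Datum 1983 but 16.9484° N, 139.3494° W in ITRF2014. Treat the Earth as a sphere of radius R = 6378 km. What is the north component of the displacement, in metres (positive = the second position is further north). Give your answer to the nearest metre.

ΔN = -557 m

Δφ = 16.9484° − 16.9534° = -0.0050°; Δλ = -139.3494° − -139.3543° = +0.0049°.
1° along a meridian = πR/180 = 111317 m.
ΔN = Δφ × 111317 = -556.6 m; ΔE = Δλ × 111317 × cos(16.9534°) = +0.0049 × 111317 × 0.956542 = 521.7 m.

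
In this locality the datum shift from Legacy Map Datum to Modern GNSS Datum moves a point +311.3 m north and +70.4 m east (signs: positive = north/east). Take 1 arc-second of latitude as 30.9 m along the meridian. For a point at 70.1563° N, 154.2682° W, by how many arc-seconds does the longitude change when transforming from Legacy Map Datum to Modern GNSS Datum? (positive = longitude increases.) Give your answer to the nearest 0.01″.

Δλ = 6.71″

At latitude 70.1563°, cos φ = 0.339455.
1″ of longitude at this latitude = 30.90 × cos φ = 10.4892 m, so Δλ = 70.4 / 10.4892 = 6.712″.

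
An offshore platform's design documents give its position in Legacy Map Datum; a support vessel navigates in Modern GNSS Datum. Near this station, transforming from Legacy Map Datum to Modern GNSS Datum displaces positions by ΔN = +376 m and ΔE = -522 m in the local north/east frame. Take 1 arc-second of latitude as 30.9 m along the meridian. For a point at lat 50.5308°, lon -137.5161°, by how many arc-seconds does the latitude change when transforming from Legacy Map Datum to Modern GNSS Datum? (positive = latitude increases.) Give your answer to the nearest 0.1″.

Δφ = 12.2″

1″ of latitude = 30.90 m, so Δφ = 376.0 / 30.90 = 12.168″.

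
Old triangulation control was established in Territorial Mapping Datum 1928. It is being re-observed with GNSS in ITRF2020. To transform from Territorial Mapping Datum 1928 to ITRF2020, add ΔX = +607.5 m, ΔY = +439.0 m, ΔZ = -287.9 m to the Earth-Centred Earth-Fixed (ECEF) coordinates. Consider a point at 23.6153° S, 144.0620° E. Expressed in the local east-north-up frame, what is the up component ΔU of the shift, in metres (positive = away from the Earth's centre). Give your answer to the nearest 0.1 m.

At φ = -23.6153°, λ = 144.0620°: sin φ = -0.400594, cos φ = 0.916256, sin λ = 0.586909, cos λ = -0.809653.
ΔU = cos φ cos λ·ΔX + cos φ sin λ·ΔY + sin φ·ΔZ = (0.916256)(-0.809653)(607.5) + (0.916256)(0.586909)(439.0) + (-0.400594)(-287.9) = -99.27 m.

ΔU = -99.3 m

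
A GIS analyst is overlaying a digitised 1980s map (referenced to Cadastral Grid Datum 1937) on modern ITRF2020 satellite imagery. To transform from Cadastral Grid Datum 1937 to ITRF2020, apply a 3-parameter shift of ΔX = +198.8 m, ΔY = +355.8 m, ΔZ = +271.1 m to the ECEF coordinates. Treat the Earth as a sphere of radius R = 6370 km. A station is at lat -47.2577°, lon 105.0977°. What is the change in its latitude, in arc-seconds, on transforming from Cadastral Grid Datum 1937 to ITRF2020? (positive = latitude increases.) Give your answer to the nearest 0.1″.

sin φ = -0.734414, cos φ = 0.678702, sin λ = 0.965483, cos λ = -0.260466.
North component: ΔN = −sin φ cos λ·ΔX − sin φ sin λ·ΔY + cos φ·ΔZ = −(-0.734414)(-0.260466)(198.8) − (-0.734414)(0.965483)(355.8) + (0.678702)(271.1) = 398.25 m.
1° of latitude spans πR/180 = 111177 m, so Δφ = 398.25 / 111177 × 3600 = 12.896″.

Δφ = 12.9″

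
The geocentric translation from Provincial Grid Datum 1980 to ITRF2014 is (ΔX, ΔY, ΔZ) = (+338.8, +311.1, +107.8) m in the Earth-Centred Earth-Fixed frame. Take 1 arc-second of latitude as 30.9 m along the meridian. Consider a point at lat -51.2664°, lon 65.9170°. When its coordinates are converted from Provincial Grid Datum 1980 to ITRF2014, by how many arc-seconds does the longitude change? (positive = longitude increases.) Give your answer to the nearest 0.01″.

Δλ = -9.43″

sin φ = -0.780064, cos φ = 0.625700, sin λ = 0.912955, cos λ = 0.408060.
East component: ΔE = −sin λ·ΔX + cos λ·ΔY = −(0.912955)(338.8) + (0.408060)(311.1) = -182.36 m.
1° of latitude spans 3600 × 30.90 = 111240 m; at latitude φ, 1° of longitude spans that × cos φ = 69602.9 m, so Δλ = -182.36 / 69602.9 × 3600 = -9.432″.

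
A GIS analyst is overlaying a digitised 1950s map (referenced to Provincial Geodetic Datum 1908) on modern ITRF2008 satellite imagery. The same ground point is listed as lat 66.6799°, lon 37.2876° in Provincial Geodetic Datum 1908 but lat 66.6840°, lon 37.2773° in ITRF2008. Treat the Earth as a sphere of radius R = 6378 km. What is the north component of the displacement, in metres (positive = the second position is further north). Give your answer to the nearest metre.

ΔN = 456 m

Δφ = 66.6840° − 66.6799° = +0.0041°; Δλ = 37.2773° − 37.2876° = -0.0103°.
1° along a meridian = πR/180 = 111317 m.
ΔN = Δφ × 111317 = 456.4 m; ΔE = Δλ × 111317 × cos(66.6799°) = -0.0103 × 111317 × 0.395868 = -453.9 m.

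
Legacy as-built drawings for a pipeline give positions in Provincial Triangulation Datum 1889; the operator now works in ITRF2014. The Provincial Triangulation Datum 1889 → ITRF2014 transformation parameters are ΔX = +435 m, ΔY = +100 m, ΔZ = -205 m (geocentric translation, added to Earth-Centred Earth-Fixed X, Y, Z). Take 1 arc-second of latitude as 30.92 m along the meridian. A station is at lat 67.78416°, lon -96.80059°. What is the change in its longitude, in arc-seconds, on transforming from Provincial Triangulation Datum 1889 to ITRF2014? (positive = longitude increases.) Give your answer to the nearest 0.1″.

Δλ = 35.9″

sin φ = 0.925766, cos φ = 0.378097, sin λ = -0.992964, cos λ = -0.118414.
East component: ΔE = −sin λ·ΔX + cos λ·ΔY = −(-0.992964)(435) + (-0.118414)(100) = 420.10 m.
1° of latitude spans 3600 × 30.92 = 111312 m; at latitude φ, 1° of longitude spans that × cos φ = 42086.7 m, so Δλ = 420.10 / 42086.7 × 3600 = 35.934″.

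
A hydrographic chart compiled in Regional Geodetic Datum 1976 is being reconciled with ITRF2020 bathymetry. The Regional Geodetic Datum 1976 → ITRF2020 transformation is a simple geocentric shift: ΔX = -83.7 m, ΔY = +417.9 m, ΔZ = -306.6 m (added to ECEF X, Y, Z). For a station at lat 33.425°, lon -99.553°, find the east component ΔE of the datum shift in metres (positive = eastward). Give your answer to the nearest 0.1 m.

At φ = 33.425°, λ = -99.553°: sin φ = 0.550845, cos φ = 0.834608, sin λ = -0.986133, cos λ = -0.165960.
ΔE = −sin λ·ΔX + cos λ·ΔY = −(-0.986133)·(-83.7) + (-0.165960)·(417.9) = -151.89 m.

ΔE = -151.9 m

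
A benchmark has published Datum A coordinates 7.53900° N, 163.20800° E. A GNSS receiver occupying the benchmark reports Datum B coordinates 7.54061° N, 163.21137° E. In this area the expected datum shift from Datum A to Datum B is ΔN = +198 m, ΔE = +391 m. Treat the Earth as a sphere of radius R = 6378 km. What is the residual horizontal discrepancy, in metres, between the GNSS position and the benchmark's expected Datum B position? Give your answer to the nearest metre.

Observed coordinate differences: Δφ = +0.00161°, Δλ = +0.00337°.
Converting to metres (1° lat = 111317 m, cos φ = 0.991356): observed ΔN = 179.2 m, observed ΔE = 371.9 m.
Subtracting the expected shift leaves a residual of 179.2 − (198) = -18.8 m north and 371.9 − (391) = -19.1 m east.
Residual distance = √((-18.8)² + (-19.1)²) = 26.8 m.

27 m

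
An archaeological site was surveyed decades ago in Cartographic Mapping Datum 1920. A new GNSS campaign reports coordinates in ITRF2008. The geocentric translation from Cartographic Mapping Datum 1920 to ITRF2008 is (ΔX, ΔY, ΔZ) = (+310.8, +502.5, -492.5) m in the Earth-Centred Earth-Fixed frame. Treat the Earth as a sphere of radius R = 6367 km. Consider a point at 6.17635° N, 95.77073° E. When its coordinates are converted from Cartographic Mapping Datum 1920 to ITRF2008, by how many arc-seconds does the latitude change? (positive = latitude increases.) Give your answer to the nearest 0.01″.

Δφ = -17.50″

sin φ = 0.107589, cos φ = 0.994195, sin λ = 0.994932, cos λ = -0.100548.
North component: ΔN = −sin φ cos λ·ΔX − sin φ sin λ·ΔY + cos φ·ΔZ = −(0.107589)(-0.100548)(310.8) − (0.107589)(0.994932)(502.5) + (0.994195)(-492.5) = -540.07 m.
1° of latitude spans πR/180 = 111125 m, so Δφ = -540.07 / 111125 × 3600 = -17.496″.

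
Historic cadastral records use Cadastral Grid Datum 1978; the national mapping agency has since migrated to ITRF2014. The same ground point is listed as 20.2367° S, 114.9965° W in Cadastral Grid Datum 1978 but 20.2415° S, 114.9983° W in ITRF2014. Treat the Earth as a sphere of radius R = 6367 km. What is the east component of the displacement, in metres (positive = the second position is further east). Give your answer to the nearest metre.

ΔE = -188 m

Δφ = -20.2415° − -20.2367° = -0.0048°; Δλ = -114.9983° − -114.9965° = -0.0018°.
1° along a meridian = πR/180 = 111125 m.
ΔN = Δφ × 111125 = -533.4 m; ΔE = Δλ × 111125 × cos(-20.2367°) = -0.0018 × 111125 × 0.938272 = -187.7 m.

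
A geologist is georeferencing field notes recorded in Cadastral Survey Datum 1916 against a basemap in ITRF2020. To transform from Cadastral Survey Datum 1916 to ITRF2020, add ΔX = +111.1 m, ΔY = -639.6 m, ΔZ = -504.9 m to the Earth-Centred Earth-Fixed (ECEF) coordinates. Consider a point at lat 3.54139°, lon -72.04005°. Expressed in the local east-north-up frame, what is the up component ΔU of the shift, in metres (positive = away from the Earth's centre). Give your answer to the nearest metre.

The local up (radial) axis is (cos φ cos λ, cos φ sin λ, sin φ), giving ΔU = 34.193 + 607.272 − 31.187 = 610.28 m.

ΔU = 610 m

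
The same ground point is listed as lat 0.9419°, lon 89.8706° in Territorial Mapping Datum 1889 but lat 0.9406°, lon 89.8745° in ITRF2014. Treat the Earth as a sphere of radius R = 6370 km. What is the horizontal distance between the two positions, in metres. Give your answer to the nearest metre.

457 m

Δφ = 0.9406° − 0.9419° = -0.0013°; Δλ = 89.8745° − 89.8706° = +0.0039°.
1° along a meridian = πR/180 = 111177 m.
ΔN = Δφ × 111177 = -144.5 m; ΔE = Δλ × 111177 × cos(0.9419°) = +0.0039 × 111177 × 0.999865 = 433.5 m.
Distance = √(ΔE² + ΔN²) = √(433.5² + (-144.5)²) = 457.0 m.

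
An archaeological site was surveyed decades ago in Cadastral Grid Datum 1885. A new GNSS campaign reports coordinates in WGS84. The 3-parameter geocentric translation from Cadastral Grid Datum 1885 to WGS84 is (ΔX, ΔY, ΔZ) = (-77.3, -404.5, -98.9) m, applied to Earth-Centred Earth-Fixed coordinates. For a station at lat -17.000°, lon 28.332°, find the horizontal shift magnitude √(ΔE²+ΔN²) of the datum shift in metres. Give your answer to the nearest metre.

362 m

At φ = -17.000°, λ = 28.332°: sin φ = -0.292372, cos φ = 0.956305, sin λ = 0.474580, cos λ = 0.880212.
ΔE = −sin λ·ΔX + cos λ·ΔY = −(0.474580)·(-77.3) + (0.880212)·(-404.5) = -319.36 m.
ΔN = −sin φ cos λ·ΔX − sin φ sin λ·ΔY + cos φ·ΔZ = −(-0.292372)(0.880212)(-77.3) − (-0.292372)(0.474580)(-404.5) + (0.956305)(-98.9) = -170.60 m.
Horizontal magnitude = √(ΔE² + ΔN²) = √((-319.36)² + (-170.60)²) = 362.07 m.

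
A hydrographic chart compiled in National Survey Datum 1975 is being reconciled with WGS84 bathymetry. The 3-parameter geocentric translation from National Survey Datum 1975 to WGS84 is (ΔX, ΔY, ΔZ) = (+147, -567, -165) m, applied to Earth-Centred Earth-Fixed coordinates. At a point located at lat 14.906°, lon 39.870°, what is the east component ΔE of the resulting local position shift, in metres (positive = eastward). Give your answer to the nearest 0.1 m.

ΔE = -529.4 m

The local east axis at (φ, λ) is (−sin λ, cos λ, 0), so ΔE = −sin(39.870°)·147 + cos(39.870°)·(-567) = -529.41 m.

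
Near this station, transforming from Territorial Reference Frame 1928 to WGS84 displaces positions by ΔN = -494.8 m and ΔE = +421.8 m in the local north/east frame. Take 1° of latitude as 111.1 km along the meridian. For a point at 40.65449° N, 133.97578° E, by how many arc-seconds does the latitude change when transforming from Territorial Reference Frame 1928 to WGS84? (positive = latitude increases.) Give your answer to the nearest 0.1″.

1° of latitude = 111.1 km, so Δφ = -494.8 / 111100 = -0.0044536° = -16.033″.

Δφ = -16.0″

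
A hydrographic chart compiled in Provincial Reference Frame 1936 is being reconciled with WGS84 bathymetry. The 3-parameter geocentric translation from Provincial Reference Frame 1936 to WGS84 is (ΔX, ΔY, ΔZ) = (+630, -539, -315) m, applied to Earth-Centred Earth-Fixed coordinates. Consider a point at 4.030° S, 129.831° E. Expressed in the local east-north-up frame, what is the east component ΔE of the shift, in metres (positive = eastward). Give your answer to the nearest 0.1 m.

ΔE = -138.6 m

The local east axis at (φ, λ) is (−sin λ, cos λ, 0), so ΔE = −sin(129.831°)·630 + cos(129.831°)·(-539) = -138.56 m.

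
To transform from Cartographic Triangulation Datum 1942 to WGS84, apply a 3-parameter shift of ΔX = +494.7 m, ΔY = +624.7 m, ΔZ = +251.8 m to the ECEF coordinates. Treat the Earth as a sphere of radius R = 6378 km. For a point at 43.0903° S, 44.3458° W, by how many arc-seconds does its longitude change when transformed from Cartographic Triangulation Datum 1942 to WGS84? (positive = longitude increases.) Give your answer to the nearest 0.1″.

Δλ = 35.1″

sin φ = -0.683150, cos φ = 0.730278, sin λ = -0.698987, cos λ = 0.715134.
East component: ΔE = −sin λ·ΔX + cos λ·ΔY = −(-0.698987)(494.7) + (0.715134)(624.7) = 792.53 m.
1° of latitude spans πR/180 = 111317 m; at latitude φ, 1° of longitude spans that × cos φ = 81292.4 m, so Δλ = 792.53 / 81292.4 × 3600 = 35.097″.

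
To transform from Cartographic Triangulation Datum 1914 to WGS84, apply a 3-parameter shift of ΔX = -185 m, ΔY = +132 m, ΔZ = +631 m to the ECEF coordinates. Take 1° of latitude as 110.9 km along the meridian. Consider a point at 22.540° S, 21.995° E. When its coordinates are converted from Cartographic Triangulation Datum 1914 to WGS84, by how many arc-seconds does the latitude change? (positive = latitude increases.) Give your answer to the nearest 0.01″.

sin φ = -0.383328, cos φ = 0.923612, sin λ = 0.374526, cos λ = 0.927217.
North component: ΔN = −sin φ cos λ·ΔX − sin φ sin λ·ΔY + cos φ·ΔZ = −(-0.383328)(0.927217)(-185) − (-0.383328)(0.374526)(132) + (0.923612)(631) = 536.00 m.
1° of latitude spans 110900 m, so Δφ = 536.00 / 110900 × 3600 = 17.399″.

Δφ = 17.40″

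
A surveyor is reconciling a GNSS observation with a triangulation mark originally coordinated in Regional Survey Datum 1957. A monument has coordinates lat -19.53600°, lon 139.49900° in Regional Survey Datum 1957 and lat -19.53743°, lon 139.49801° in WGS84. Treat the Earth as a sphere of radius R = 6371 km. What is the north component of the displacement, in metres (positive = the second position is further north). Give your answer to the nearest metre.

Δφ = -19.53743° − -19.53600° = -0.00143°; Δλ = 139.49801° − 139.49900° = -0.00099°.
1° along a meridian = πR/180 = 111195 m.
ΔN = Δφ × 111195 = -159.0 m; ΔE = Δλ × 111195 × cos(-19.53600°) = -0.00099 × 111195 × 0.942432 = -103.7 m.

ΔN = -159 m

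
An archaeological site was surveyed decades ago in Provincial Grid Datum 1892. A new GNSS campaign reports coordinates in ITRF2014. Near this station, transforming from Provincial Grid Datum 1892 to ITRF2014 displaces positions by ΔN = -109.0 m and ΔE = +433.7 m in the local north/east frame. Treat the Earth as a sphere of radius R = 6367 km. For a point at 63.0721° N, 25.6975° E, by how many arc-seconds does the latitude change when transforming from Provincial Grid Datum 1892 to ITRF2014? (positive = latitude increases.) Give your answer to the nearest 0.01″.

On a sphere of radius R, 1 rad of latitude = R, so Δφ = ΔN / R = -109.0 / 6367000 = -1.7120e-05 rad = -3.531″.

Δφ = -3.53″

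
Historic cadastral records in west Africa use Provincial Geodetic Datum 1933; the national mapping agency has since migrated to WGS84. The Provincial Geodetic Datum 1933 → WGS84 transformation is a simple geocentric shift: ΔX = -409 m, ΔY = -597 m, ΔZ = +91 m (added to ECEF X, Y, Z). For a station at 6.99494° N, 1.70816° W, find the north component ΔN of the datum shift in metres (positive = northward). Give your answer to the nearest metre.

The local north axis is (−sin φ cos λ, −sin φ sin λ, cos φ), giving ΔN = 49.787 − 2.167 + 90.323 = 137.94 m.

ΔN = 138 m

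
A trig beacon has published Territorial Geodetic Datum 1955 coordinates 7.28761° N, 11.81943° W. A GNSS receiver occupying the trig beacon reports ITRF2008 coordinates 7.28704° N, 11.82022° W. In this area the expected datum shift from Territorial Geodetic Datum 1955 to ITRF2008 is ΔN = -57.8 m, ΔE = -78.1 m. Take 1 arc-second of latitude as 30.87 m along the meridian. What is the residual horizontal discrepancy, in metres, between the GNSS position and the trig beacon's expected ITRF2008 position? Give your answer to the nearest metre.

11 m

Observed coordinate differences: Δφ = -0.00057°, Δλ = -0.00079°.
Converting to metres (1° lat = 111132 m, cos φ = 0.991922): observed ΔN = -63.3 m, observed ΔE = -87.1 m.
Subtracting the expected shift leaves a residual of -63.3 − (-57.8) = -5.5 m north and -87.1 − (-78.1) = -9.0 m east.
Residual distance = √((-5.5)² + (-9.0)²) = 10.6 m.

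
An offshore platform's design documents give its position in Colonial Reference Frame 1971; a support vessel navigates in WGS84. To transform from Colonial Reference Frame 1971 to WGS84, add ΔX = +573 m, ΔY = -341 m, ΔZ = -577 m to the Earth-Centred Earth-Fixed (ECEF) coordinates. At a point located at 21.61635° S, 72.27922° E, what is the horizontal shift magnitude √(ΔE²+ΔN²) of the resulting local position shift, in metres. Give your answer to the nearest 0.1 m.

878.8 m

The local east axis at (φ, λ) is (−sin λ, cos λ, 0), so ΔE = −sin(72.27922°)·573 + cos(72.27922°)·(-341) = -649.60 m.
The local north axis is (−sin φ cos λ, −sin φ sin λ, cos φ), giving ΔN = 64.250 − 119.660 − 536.420 = -591.83 m.
Horizontal magnitude = √(ΔE² + ΔN²) = √((-649.60)² + (-591.83)²) = 878.78 m.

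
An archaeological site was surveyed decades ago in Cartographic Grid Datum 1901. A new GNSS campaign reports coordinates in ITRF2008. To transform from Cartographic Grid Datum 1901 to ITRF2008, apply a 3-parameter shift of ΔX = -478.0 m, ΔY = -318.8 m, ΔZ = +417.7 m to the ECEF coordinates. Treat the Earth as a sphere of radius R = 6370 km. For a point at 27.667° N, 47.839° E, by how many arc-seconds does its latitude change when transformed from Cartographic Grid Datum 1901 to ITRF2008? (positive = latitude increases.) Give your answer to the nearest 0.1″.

Δφ = 20.4″

sin φ = 0.464332, cos φ = 0.885661, sin λ = 0.741262, cos λ = 0.671216.
North component: ΔN = −sin φ cos λ·ΔX − sin φ sin λ·ΔY + cos φ·ΔZ = −(0.464332)(0.671216)(-478.0) − (0.464332)(0.741262)(-318.8) + (0.885661)(417.7) = 628.65 m.
1° of latitude spans πR/180 = 111177 m, so Δφ = 628.65 / 111177 × 3600 = 20.356″.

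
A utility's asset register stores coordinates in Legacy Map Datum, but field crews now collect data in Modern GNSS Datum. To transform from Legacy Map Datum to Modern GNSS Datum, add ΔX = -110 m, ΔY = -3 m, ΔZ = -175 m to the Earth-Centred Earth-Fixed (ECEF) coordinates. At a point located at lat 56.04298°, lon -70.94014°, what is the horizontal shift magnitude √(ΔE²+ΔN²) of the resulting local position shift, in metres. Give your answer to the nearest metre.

The local east axis at (φ, λ) is (−sin λ, cos λ, 0), so ΔE = −sin(-70.94014°)·(-110) + cos(-70.94014°)·(-3) = -104.95 m.
The local north axis is (−sin φ cos λ, −sin φ sin λ, cos φ), giving ΔN = 29.795 − 2.352 − 97.750 = -70.31 m.
Horizontal magnitude = √(ΔE² + ΔN²) = √((-104.95)² + (-70.31)²) = 126.32 m.

126 m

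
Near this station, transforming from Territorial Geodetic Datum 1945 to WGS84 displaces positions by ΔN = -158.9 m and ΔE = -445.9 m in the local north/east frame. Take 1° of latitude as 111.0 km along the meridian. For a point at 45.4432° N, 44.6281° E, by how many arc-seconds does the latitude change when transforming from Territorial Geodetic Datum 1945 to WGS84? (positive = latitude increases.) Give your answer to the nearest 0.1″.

1° of latitude = 111.0 km, so Δφ = -158.9 / 111000 = -0.0014315° = -5.154″.

Δφ = -5.2″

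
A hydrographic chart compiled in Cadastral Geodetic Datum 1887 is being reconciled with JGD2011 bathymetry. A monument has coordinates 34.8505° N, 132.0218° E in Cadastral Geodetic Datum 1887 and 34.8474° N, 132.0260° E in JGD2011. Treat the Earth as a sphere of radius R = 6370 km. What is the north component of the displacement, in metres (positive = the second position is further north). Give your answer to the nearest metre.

ΔN = -345 m

Δφ = 34.8474° − 34.8505° = -0.0031°; Δλ = 132.0260° − 132.0218° = +0.0042°.
1° along a meridian = πR/180 = 111177 m.
ΔN = Δφ × 111177 = -344.7 m; ΔE = Δλ × 111177 × cos(34.8505°) = +0.0042 × 111177 × 0.820646 = 383.2 m.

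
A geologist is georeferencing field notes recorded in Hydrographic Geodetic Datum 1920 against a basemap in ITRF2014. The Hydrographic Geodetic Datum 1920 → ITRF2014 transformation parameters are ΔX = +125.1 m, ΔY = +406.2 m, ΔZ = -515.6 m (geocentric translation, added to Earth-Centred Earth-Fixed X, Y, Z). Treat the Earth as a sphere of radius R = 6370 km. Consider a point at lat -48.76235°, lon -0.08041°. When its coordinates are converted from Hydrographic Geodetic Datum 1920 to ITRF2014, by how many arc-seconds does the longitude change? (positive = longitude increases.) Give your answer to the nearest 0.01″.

sin φ = -0.751982, cos φ = 0.659184, sin λ = -0.001403, cos λ = 0.999999.
East component: ΔE = −sin λ·ΔX + cos λ·ΔY = −(-0.001403)(125.1) + (0.999999)(406.2) = 406.38 m.
1° of latitude spans πR/180 = 111177 m; at latitude φ, 1° of longitude spans that × cos φ = 73286.4 m, so Δλ = 406.38 / 73286.4 × 3600 = 19.962″.

Δλ = 19.96″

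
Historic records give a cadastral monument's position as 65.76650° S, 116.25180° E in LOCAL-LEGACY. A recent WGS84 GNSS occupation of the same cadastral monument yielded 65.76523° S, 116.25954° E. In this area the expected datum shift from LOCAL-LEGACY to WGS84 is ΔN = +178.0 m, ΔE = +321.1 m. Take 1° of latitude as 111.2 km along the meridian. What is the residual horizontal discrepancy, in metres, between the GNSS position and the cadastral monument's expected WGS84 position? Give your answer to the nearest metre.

49 m

Observed coordinate differences: Δφ = +0.00127°, Δλ = +0.00774°.
Converting to metres (1° lat = 111200 m, cos φ = 0.410456): observed ΔN = 141.2 m, observed ΔE = 353.3 m.
Subtracting the expected shift leaves a residual of 141.2 − (178.0) = -36.8 m north and 353.3 − (321.1) = 32.2 m east.
Residual distance = √((-36.8)² + 32.2²) = 48.9 m.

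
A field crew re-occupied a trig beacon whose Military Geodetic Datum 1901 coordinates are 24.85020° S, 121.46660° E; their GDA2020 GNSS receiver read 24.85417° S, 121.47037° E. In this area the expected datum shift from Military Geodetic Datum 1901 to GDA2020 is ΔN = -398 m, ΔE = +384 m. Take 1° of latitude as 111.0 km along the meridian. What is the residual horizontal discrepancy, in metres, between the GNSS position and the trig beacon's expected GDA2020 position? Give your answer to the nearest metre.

43 m

Observed coordinate differences: Δφ = -0.00397°, Δλ = +0.00377°.
Converting to metres (1° lat = 111000 m, cos φ = 0.907410): observed ΔN = -440.7 m, observed ΔE = 379.7 m.
Subtracting the expected shift leaves a residual of -440.7 − (-398) = -42.7 m north and 379.7 − (384) = -4.3 m east.
Residual distance = √((-42.7)² + (-4.3)²) = 42.9 m.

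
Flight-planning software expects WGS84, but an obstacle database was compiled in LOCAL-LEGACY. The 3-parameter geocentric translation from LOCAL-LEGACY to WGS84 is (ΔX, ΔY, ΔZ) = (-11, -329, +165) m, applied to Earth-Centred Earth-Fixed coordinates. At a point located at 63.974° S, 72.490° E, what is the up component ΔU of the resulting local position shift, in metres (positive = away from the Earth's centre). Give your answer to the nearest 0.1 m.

At φ = -63.974°, λ = 72.490°: sin φ = -0.898595, cos φ = 0.438779, sin λ = 0.953664, cos λ = 0.300872.
ΔU = cos φ cos λ·ΔX + cos φ sin λ·ΔY + sin φ·ΔZ = (0.438779)(0.300872)(-11) + (0.438779)(0.953664)(-329) + (-0.898595)(165) = -287.39 m.

ΔU = -287.4 m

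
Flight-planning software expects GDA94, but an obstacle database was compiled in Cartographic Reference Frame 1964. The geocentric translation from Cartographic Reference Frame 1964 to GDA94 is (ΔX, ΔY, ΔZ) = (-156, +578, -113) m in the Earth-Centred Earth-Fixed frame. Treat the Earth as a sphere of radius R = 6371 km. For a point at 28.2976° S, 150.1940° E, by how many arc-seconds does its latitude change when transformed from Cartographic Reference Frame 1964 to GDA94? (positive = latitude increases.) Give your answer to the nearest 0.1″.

sin φ = -0.474051, cos φ = 0.880497, sin λ = 0.497065, cos λ = -0.867713.
North component: ΔN = −sin φ cos λ·ΔX − sin φ sin λ·ΔY + cos φ·ΔZ = −(-0.474051)(-0.867713)(-156) − (-0.474051)(0.497065)(578) + (0.880497)(-113) = 100.87 m.
1° of latitude spans πR/180 = 111195 m, so Δφ = 100.87 / 111195 × 3600 = 3.266″.

Δφ = 3.3″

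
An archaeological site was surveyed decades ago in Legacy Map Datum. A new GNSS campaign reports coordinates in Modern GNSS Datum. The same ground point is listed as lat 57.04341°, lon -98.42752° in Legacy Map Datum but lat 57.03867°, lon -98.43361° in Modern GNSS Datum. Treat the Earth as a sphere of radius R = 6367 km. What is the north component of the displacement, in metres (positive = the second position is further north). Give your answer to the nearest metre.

ΔN = -527 m

Δφ = 57.03867° − 57.04341° = -0.00474°; Δλ = -98.43361° − -98.42752° = -0.00609°.
1° along a meridian = πR/180 = 111125 m.
ΔN = Δφ × 111125 = -526.7 m; ΔE = Δλ × 111125 × cos(57.04341°) = -0.00609 × 111125 × 0.544003 = -368.2 m.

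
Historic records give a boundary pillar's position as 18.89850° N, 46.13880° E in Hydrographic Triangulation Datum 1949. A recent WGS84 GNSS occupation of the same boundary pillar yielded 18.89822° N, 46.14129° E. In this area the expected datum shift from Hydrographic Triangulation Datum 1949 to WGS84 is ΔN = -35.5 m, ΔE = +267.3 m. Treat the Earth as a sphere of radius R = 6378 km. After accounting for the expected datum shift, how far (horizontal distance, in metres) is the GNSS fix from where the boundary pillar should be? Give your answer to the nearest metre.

Observed coordinate differences: Δφ = -0.00028°, Δλ = +0.00249°.
Converting to metres (1° lat = 111317 m, cos φ = 0.946094): observed ΔN = -31.2 m, observed ΔE = 262.2 m.
Subtracting the expected shift leaves a residual of -31.2 − (-35.5) = 4.3 m north and 262.2 − (267.3) = -5.1 m east.
Residual distance = √(4.3² + (-5.1)²) = 6.7 m.

7 m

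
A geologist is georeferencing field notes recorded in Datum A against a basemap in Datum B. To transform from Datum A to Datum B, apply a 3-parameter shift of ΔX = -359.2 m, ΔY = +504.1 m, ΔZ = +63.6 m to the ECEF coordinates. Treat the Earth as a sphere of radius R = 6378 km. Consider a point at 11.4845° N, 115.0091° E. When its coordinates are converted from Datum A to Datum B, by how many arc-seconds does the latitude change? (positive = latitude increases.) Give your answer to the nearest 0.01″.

sin φ = 0.199103, cos φ = 0.979979, sin λ = 0.906241, cos λ = -0.422762.
North component: ΔN = −sin φ cos λ·ΔX − sin φ sin λ·ΔY + cos φ·ΔZ = −(0.199103)(-0.422762)(-359.2) − (0.199103)(0.906241)(504.1) + (0.979979)(63.6) = -58.87 m.
1° of latitude spans πR/180 = 111317 m, so Δφ = -58.87 / 111317 × 3600 = -1.904″.

Δφ = -1.90″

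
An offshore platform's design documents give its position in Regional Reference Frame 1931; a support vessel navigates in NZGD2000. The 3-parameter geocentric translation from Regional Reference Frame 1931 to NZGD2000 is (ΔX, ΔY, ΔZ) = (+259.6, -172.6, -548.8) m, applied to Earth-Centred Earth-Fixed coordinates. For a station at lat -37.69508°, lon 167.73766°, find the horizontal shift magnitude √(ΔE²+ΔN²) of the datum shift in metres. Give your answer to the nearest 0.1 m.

The local east axis at (φ, λ) is (−sin λ, cos λ, 0), so ΔE = −sin(167.73766°)·259.6 + cos(167.73766°)·(-172.6) = 113.53 m.
The local north axis is (−sin φ cos λ, −sin φ sin λ, cos φ), giving ΔN = -155.113 − 22.415 − 434.252 = -611.78 m.
Horizontal magnitude = √(ΔE² + ΔN²) = √(113.53² + (-611.78)²) = 622.22 m.

622.2 m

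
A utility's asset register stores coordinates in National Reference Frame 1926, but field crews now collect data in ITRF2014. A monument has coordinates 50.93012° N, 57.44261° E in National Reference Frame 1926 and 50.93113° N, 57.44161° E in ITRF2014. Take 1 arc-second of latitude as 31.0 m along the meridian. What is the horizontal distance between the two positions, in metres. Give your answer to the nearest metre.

Δφ = 50.93113° − 50.93012° = +0.00101°; Δλ = 57.44161° − 57.44261° = -0.00100°.
1° of latitude = 3600 × 31.00 = 111600 m.
ΔN = Δφ × 111600 = 112.7 m; ΔE = Δλ × 111600 × cos(50.93012°) = -0.00100 × 111600 × 0.630268 = -70.3 m.
Distance = √(ΔE² + ΔN²) = √((-70.3)² + 112.7²) = 132.9 m.

133 m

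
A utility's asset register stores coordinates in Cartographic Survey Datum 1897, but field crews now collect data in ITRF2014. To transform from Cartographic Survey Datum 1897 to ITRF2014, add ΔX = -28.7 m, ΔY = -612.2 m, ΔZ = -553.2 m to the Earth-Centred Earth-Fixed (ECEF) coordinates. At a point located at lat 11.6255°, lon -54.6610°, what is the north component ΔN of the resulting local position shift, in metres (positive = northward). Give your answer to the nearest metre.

ΔN = -639 m

At φ = 11.6255°, λ = -54.6610°: sin φ = 0.201514, cos φ = 0.979486, sin λ = -0.815744, cos λ = 0.578413.
ΔN = −sin φ cos λ·ΔX − sin φ sin λ·ΔY + cos φ·ΔZ = −(0.201514)(0.578413)(-28.7) − (0.201514)(-0.815744)(-612.2) + (0.979486)(-553.2) = -639.14 m.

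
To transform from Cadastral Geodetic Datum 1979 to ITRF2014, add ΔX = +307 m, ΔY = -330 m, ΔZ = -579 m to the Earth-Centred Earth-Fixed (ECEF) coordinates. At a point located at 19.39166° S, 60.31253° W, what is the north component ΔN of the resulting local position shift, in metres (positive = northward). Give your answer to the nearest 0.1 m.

At φ = -19.39166°, λ = -60.31253°: sin φ = -0.332024, cos φ = 0.943271, sin λ = -0.868740, cos λ = 0.495269.
ΔN = −sin φ cos λ·ΔX − sin φ sin λ·ΔY + cos φ·ΔZ = −(-0.332024)(0.495269)(307) − (-0.332024)(-0.868740)(-330) + (0.943271)(-579) = -400.48 m.

ΔN = -400.5 m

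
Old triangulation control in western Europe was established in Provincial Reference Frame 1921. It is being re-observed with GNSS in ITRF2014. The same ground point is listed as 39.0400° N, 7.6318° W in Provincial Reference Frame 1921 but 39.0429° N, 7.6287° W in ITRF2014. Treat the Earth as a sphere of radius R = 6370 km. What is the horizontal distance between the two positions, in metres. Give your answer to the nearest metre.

419 m

Δφ = 39.0429° − 39.0400° = +0.0029°; Δλ = -7.6287° − -7.6318° = +0.0031°.
1° along a meridian = πR/180 = 111177 m.
ΔN = Δφ × 111177 = 322.4 m; ΔE = Δλ × 111177 × cos(39.0400°) = +0.0031 × 111177 × 0.776706 = 267.7 m.
Distance = √(ΔE² + ΔN²) = √(267.7² + 322.4²) = 419.1 m.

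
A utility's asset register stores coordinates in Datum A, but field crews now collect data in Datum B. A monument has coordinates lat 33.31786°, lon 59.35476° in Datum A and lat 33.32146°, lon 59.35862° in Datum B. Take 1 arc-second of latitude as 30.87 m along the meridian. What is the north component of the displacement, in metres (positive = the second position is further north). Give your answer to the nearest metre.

ΔN = 400 m

Δφ = 33.32146° − 33.31786° = +0.00360°; Δλ = 59.35862° − 59.35476° = +0.00386°.
1° of latitude = 3600 × 30.87 = 111132 m.
ΔN = Δφ × 111132 = 400.1 m; ΔE = Δλ × 111132 × cos(33.31786°) = +0.00386 × 111132 × 0.835636 = 358.5 m.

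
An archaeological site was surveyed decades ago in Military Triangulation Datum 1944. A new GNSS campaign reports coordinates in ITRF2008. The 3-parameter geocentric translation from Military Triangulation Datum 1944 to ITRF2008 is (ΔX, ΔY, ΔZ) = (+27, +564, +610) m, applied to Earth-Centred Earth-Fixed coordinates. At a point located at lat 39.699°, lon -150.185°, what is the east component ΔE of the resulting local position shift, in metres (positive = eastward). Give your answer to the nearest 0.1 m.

At φ = 39.699°, λ = -150.185°: sin φ = 0.638754, cos φ = 0.769411, sin λ = -0.497201, cos λ = -0.867635.
ΔE = −sin λ·ΔX + cos λ·ΔY = −(-0.497201)·(27) + (-0.867635)·(564) = -475.92 m.

ΔE = -475.9 m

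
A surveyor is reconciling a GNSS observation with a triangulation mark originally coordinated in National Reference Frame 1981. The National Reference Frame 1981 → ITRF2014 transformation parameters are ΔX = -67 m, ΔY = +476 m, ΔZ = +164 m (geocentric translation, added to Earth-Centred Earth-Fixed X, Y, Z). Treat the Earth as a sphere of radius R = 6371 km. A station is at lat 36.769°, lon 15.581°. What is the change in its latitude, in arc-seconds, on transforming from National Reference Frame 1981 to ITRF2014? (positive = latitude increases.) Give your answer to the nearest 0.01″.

Δφ = 3.03″

sin φ = 0.598590, cos φ = 0.801055, sin λ = 0.268600, cos λ = 0.963252.
North component: ΔN = −sin φ cos λ·ΔX − sin φ sin λ·ΔY + cos φ·ΔZ = −(0.598590)(0.963252)(-67) − (0.598590)(0.268600)(476) + (0.801055)(164) = 93.47 m.
1° of latitude spans πR/180 = 111195 m, so Δφ = 93.47 / 111195 × 3600 = 3.026″.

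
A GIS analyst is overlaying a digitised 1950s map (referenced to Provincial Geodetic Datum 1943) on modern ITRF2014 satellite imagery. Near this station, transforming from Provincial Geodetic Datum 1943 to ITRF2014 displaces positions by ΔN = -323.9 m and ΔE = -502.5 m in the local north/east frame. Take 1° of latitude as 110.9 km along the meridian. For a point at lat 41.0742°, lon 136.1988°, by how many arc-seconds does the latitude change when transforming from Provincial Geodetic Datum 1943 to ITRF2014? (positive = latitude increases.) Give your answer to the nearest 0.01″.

1° of latitude = 110.9 km, so Δφ = -323.9 / 110900 = -0.0029206° = -10.514″.

Δφ = -10.51″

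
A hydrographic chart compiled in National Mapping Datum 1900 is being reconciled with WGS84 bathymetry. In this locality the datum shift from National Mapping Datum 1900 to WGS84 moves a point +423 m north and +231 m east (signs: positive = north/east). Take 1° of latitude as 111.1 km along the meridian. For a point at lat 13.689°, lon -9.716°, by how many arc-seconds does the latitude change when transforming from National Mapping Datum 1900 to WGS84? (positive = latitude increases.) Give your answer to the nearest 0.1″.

Δφ = 13.7″

1° of latitude = 111.1 km, so Δφ = 423.0 / 111100 = 0.0038074° = 13.707″.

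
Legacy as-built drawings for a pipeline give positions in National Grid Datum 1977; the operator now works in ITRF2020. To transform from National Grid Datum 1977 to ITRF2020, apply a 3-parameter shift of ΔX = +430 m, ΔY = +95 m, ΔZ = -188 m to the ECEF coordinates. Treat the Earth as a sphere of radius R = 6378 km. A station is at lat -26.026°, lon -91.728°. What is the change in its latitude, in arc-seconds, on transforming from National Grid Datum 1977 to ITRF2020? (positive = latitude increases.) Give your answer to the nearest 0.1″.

Δφ = -7.0″

sin φ = -0.438779, cos φ = 0.898595, sin λ = -0.999545, cos λ = -0.030155.
North component: ΔN = −sin φ cos λ·ΔX − sin φ sin λ·ΔY + cos φ·ΔZ = −(-0.438779)(-0.030155)(430) − (-0.438779)(-0.999545)(95) + (0.898595)(-188) = -216.29 m.
1° of latitude spans πR/180 = 111317 m, so Δφ = -216.29 / 111317 × 3600 = -6.995″.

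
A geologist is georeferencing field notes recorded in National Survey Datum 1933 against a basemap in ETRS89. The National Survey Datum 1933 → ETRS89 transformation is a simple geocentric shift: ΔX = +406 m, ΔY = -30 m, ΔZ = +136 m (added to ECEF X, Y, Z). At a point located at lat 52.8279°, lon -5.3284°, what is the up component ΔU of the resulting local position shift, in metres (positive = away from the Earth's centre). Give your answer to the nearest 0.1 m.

ΔU = 354.3 m

At φ = 52.8279°, λ = -5.3284°: sin φ = 0.796824, cos φ = 0.604211, sin λ = -0.092864, cos λ = 0.995679.
ΔU = cos φ cos λ·ΔX + cos φ sin λ·ΔY + sin φ·ΔZ = (0.604211)(0.995679)(406) + (0.604211)(-0.092864)(-30) + (0.796824)(136) = 354.30 m.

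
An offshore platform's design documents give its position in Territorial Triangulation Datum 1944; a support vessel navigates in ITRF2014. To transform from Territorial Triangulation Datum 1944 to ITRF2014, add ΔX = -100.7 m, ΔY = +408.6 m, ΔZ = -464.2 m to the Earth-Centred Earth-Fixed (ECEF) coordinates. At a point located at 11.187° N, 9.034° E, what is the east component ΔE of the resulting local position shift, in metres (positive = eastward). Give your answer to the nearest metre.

The local east axis at (φ, λ) is (−sin λ, cos λ, 0), so ΔE = −sin(9.034°)·(-100.7) + cos(9.034°)·408.6 = 419.34 m.

ΔE = 419 m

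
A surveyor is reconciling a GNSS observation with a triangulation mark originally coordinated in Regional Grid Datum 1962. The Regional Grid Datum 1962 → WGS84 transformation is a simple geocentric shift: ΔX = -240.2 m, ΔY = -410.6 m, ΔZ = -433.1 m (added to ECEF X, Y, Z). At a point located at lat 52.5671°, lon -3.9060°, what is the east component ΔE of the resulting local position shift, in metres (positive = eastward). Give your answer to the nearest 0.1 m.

At φ = 52.5671°, λ = -3.9060°: sin φ = 0.794066, cos φ = 0.607832, sin λ = -0.068120, cos λ = 0.997677.
ΔE = −sin λ·ΔX + cos λ·ΔY = −(-0.068120)·(-240.2) + (0.997677)·(-410.6) = -426.01 m.

ΔE = -426.0 m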